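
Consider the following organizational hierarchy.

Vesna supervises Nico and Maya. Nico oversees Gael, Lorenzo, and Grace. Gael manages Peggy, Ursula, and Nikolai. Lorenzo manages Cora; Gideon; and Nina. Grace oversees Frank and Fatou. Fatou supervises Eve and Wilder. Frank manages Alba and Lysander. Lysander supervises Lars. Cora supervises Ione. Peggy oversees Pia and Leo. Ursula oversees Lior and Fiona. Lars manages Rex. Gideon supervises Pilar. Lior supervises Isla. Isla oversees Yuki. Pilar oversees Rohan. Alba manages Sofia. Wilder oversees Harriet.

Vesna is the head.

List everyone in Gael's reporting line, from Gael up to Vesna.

Gael reports to Nico. Nico reports to Vesna. Vesna is at the top.

Gael -> Nico -> Vesna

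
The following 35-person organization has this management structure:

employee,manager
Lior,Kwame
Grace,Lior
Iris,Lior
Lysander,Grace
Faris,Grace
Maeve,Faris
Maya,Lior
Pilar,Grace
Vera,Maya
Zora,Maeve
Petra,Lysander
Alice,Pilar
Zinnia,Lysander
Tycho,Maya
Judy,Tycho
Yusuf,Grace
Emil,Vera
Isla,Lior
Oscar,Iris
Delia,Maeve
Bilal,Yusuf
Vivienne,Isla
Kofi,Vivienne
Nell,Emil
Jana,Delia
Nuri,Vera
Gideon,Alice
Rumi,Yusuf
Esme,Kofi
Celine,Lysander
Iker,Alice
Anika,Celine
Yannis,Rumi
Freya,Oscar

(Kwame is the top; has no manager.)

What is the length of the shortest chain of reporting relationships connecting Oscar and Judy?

Oscar is 2 levels below Lior, and Judy is 3 levels below Lior (their lowest common manager). The shortest path runs up from Oscar to Lior and back down to Judy: 2 + 3 = 5 links.

5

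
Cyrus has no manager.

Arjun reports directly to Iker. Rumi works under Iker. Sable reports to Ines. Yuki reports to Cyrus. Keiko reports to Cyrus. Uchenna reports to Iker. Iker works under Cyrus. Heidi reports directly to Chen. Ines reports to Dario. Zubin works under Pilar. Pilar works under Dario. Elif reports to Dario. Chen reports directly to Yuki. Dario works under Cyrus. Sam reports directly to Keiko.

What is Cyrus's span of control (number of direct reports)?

4

Cyrus directly manages Keiko, Iker, Yuki, Dario. That is 4 direct reports.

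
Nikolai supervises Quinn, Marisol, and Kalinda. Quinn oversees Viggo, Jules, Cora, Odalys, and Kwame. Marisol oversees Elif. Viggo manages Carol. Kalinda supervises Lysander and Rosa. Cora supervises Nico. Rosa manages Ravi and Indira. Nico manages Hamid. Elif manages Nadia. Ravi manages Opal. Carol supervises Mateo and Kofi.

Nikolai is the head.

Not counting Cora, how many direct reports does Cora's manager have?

Cora reports to Quinn. Quinn's other direct reports are Viggo, Jules, Odalys, Kwame — 4 peers.

4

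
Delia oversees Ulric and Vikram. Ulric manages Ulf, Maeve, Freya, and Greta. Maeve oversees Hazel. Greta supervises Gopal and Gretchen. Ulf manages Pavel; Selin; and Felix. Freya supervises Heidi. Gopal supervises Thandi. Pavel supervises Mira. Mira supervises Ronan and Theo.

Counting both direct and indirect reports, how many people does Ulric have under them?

15

Ulric directly manages Maeve, Greta, Ulf, Freya. Under Maeve: Hazel (1). Under Greta: Gretchen, Gopal, Thandi (3). Under Ulf: Felix, Selin, Pavel, Mira, Ronan, Theo (6). Under Freya: Heidi (1). So Ulric's organization is 4 direct reports plus everyone under them: 2 + 4 + 7 + 2 = 15.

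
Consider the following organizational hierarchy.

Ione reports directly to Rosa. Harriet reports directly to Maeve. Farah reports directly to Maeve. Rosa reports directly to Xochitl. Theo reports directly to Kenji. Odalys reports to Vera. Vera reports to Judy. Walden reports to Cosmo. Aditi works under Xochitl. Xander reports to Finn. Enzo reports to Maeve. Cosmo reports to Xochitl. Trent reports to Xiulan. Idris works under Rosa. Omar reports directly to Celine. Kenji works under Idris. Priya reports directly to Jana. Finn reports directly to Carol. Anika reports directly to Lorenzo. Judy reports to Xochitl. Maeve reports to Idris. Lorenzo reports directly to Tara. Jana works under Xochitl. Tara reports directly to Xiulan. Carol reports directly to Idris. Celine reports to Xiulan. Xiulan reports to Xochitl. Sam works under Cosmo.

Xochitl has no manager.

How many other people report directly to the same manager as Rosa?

Rosa reports to Xochitl. Xochitl's other direct reports are Xiulan, Jana, Cosmo, Judy, Aditi — 5 peers.

5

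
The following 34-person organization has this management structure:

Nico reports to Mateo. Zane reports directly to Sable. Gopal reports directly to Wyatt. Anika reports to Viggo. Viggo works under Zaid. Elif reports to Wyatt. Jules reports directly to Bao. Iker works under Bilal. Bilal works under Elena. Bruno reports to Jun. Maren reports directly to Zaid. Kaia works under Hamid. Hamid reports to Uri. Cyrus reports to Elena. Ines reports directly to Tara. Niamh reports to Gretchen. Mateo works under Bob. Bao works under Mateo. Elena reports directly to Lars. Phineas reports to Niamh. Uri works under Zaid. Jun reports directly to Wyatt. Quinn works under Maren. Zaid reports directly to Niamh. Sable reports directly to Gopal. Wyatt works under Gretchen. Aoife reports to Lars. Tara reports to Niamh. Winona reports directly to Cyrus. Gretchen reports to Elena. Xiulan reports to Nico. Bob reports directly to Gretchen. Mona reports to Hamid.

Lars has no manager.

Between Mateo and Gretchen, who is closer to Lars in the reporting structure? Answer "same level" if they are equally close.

Mateo is 4 levels below Lars; Gretchen is 2. Gretchen is higher.

Gretchen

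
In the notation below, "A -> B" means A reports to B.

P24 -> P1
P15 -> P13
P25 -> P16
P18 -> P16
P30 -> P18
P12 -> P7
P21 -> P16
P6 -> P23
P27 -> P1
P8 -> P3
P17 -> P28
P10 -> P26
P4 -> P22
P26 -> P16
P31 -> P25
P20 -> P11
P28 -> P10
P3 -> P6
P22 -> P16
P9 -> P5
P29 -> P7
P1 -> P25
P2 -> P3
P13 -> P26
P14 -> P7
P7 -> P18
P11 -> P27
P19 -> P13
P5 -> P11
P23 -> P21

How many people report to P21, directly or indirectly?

P21 directly manages P23. Under P23: P6, P3, P2, P8 (4). That's 5 in total.

5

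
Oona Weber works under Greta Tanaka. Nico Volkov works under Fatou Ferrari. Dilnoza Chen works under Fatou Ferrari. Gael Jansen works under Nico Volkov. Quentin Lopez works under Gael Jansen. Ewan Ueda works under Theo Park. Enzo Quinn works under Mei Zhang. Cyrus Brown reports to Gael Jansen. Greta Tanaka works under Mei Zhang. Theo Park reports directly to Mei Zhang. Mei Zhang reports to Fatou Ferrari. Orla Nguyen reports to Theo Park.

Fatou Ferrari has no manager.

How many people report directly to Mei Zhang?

Mei Zhang directly manages Enzo Quinn, Theo Park, Greta Tanaka. That is 3 direct reports.

3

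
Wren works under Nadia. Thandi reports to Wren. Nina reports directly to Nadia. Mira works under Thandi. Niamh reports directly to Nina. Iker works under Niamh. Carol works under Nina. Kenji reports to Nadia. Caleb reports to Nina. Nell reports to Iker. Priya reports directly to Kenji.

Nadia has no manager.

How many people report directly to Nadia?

3

Nadia directly manages Wren, Nina, Kenji. That is 3 direct reports.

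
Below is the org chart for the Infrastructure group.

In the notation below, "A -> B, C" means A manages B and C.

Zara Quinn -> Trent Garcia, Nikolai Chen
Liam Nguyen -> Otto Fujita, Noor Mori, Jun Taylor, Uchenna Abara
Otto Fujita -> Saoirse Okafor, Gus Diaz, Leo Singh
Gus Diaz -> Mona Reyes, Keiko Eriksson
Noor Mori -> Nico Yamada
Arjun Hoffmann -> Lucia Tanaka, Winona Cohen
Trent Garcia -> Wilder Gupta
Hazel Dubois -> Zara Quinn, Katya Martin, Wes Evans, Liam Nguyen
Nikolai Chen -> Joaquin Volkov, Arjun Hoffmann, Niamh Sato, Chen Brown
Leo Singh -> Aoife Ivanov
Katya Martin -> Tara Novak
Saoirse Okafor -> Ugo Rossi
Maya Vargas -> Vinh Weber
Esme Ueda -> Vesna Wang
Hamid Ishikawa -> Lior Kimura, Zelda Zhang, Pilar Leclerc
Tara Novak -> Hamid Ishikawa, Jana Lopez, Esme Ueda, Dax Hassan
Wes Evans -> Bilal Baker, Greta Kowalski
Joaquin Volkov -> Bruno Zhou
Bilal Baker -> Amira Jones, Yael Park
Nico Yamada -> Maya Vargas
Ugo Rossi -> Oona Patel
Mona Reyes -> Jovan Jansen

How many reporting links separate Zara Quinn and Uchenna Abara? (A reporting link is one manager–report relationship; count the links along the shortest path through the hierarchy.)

3

Zara Quinn is 1 level below Hazel Dubois, and Uchenna Abara is 2 levels below Hazel Dubois (their lowest common manager). The shortest path runs up from Zara Quinn to Hazel Dubois and back down to Uchenna Abara: 1 + 2 = 3 links.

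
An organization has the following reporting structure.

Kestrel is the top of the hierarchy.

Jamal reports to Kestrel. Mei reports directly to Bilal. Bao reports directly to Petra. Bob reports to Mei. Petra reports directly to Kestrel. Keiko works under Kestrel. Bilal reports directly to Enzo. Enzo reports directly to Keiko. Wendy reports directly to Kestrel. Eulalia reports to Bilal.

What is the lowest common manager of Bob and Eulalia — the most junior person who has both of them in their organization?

Bob's chain of managers is Mei, Bilal, Enzo, Keiko, Kestrel. Eulalia's chain of managers is Bilal, Enzo, Keiko, Kestrel. The first manager that appears in both chains is Bilal.

Bilal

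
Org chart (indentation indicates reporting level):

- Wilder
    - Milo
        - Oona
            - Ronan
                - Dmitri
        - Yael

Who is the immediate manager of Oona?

Oona reports directly to Milo.

Milo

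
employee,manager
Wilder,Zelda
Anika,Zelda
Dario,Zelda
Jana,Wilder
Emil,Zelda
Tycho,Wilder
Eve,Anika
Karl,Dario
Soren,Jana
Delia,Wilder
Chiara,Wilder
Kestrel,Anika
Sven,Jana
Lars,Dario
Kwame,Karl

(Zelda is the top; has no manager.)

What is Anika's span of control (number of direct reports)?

Anika directly manages Eve, Kestrel. That is 2 direct reports.

2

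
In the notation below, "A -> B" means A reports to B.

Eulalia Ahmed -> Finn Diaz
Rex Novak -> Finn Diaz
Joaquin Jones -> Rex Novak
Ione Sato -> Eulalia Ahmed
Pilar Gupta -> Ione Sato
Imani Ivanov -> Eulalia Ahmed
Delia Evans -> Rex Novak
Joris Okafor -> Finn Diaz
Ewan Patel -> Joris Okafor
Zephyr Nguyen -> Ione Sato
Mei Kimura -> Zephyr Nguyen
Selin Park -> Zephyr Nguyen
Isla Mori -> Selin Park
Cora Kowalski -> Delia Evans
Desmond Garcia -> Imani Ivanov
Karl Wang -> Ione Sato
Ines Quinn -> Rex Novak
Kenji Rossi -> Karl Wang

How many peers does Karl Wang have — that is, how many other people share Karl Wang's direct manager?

2

Karl Wang reports to Ione Sato. Ione Sato's other direct reports are Pilar Gupta, Zephyr Nguyen — 2 peers.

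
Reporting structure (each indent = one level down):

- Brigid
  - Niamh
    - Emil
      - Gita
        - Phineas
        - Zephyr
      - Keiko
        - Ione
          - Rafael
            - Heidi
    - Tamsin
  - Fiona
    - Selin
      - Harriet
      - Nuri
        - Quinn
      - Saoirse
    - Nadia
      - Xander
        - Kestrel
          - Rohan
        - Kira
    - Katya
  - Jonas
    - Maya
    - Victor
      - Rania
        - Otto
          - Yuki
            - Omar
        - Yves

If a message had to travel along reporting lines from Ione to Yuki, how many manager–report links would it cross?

Ione is 4 levels below Brigid, and Yuki is 5 levels below Brigid (their lowest common manager). The shortest path runs up from Ione to Brigid and back down to Yuki: 4 + 5 = 9 links.

9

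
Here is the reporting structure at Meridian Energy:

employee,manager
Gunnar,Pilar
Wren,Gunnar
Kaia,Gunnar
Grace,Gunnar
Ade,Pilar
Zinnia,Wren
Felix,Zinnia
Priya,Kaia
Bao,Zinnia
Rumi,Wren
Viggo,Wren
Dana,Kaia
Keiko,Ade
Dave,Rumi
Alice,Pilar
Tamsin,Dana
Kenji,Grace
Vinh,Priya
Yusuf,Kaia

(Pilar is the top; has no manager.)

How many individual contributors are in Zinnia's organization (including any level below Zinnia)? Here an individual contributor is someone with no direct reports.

2

The people in Zinnia's organization with no one reporting to them are Bao, Felix. That is 2.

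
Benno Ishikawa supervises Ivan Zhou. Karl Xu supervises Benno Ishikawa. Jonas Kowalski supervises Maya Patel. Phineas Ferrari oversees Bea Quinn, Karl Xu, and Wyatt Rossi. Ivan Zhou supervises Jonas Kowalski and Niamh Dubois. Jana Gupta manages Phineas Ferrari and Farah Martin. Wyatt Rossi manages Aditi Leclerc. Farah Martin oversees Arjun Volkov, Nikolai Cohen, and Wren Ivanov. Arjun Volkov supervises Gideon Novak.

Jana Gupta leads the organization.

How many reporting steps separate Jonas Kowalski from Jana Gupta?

5

Chain from Jonas Kowalski up to Jana Gupta: Jonas Kowalski → Ivan Zhou → Benno Ishikawa → Karl Xu → Phineas Ferrari → Jana Gupta. That is 5 steps up, so Jonas Kowalski is 5 levels below Jana Gupta.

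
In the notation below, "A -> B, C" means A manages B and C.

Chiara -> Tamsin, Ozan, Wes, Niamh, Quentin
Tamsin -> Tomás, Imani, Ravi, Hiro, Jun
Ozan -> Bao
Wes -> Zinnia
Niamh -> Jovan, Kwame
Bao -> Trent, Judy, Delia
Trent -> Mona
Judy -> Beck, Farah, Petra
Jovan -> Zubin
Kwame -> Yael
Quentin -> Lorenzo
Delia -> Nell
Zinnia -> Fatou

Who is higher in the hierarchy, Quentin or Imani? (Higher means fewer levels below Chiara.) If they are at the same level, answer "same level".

Quentin

Quentin is 1 level below Chiara; Imani is 2. Quentin is higher.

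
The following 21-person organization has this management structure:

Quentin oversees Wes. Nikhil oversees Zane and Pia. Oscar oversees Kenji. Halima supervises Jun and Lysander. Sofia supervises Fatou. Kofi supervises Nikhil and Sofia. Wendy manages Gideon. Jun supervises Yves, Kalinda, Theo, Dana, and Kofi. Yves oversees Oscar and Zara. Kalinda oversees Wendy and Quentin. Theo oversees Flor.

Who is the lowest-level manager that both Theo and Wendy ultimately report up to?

Theo's chain of managers is Jun, Halima. Wendy's chain of managers is Kalinda, Jun, Halima. The first manager that appears in both chains is Jun.

Jun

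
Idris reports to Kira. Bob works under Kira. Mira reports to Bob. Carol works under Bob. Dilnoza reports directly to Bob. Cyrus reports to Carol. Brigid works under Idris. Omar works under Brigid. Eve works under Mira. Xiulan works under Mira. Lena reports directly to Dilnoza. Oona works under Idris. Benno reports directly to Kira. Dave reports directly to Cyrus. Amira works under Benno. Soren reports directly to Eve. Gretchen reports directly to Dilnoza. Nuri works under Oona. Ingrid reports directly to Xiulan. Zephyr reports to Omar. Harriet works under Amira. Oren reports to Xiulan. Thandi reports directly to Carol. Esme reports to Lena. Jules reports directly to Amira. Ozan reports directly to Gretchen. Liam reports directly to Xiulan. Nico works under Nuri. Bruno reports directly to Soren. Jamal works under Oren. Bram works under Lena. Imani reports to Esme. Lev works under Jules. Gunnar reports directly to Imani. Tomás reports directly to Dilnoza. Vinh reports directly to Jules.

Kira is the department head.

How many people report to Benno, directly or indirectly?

Benno directly manages Amira. Under Amira: Jules, Vinh, Lev, Harriet (4). That's 5 in total.

5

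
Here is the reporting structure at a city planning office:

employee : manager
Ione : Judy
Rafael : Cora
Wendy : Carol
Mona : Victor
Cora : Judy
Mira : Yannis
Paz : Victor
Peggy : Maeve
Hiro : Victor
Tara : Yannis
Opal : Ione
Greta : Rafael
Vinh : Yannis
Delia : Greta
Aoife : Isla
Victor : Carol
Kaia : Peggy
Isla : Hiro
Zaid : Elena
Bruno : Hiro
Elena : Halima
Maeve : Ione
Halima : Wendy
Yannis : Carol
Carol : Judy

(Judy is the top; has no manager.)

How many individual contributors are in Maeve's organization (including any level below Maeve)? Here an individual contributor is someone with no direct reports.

1

The only person in Maeve's organization with no one reporting to them is Kaia. That is 1.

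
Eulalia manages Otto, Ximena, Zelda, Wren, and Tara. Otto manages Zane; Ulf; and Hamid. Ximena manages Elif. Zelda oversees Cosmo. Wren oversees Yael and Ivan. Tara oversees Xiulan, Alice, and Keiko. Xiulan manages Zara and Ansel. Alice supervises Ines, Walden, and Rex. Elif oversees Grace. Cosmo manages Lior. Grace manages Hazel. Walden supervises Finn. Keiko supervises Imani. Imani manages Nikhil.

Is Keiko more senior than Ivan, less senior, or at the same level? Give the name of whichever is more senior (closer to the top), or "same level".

Both Keiko and Ivan are 2 levels below Eulalia.

same level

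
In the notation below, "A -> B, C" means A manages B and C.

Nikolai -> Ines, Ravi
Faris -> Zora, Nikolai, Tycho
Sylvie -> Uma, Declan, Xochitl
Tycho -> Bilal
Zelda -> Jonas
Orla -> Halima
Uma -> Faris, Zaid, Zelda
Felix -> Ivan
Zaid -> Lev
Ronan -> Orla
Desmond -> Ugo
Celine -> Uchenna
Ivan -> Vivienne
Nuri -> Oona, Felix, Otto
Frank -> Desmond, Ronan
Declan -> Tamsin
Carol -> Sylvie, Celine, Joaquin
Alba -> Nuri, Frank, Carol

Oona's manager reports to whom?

Alba

Oona reports to Nuri, and Nuri reports to Alba. So Oona's skip-level manager is Alba.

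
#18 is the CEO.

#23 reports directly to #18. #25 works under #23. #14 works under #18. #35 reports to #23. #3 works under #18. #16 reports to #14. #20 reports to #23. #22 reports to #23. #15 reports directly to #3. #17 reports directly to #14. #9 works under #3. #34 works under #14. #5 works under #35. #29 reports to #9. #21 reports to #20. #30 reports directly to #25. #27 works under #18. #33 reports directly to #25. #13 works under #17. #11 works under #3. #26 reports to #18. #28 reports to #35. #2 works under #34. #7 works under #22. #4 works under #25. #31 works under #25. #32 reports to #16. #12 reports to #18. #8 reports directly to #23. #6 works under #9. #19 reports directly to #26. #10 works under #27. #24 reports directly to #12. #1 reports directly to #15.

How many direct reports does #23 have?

#23 directly manages #25, #35, #20, #22, #8. That is 5 direct reports.

5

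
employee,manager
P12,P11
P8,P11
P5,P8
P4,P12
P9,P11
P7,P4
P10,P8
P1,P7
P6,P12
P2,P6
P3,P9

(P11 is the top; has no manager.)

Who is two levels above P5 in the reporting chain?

P5 reports to P8, and P8 reports to P11. So P5's skip-level manager is P11.

P11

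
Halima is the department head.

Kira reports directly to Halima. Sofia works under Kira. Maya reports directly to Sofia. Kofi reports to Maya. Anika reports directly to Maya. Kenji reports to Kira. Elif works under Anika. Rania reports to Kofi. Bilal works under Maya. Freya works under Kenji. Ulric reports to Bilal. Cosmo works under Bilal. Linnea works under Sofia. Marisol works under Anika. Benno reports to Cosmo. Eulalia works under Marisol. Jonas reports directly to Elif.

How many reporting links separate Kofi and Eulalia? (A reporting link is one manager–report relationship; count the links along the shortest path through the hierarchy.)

4

Kofi is 1 level below Maya, and Eulalia is 3 levels below Maya (their lowest common manager). The shortest path runs up from Kofi to Maya and back down to Eulalia: 1 + 3 = 4 links.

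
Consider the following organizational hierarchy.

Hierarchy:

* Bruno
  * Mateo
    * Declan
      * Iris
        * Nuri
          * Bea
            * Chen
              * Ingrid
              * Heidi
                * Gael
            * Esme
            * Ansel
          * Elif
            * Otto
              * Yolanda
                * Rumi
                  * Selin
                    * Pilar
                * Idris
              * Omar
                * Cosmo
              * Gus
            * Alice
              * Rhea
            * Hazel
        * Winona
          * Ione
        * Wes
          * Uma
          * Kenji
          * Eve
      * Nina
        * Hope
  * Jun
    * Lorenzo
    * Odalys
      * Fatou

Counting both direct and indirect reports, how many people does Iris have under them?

Iris directly manages Nuri, Winona, Wes. Under Nuri: Elif, Hazel, Alice, Rhea, Otto, Gus, Omar, Cosmo, Yolanda, Idris, Rumi, Selin, Pilar, Bea, Ansel, Esme, Chen, Heidi, Gael, Ingrid (20). Under Winona: Ione (1). Under Wes: Eve, Kenji, Uma (3). So Iris's organization is 3 direct reports plus everyone under them: 21 + 2 + 4 = 27.

27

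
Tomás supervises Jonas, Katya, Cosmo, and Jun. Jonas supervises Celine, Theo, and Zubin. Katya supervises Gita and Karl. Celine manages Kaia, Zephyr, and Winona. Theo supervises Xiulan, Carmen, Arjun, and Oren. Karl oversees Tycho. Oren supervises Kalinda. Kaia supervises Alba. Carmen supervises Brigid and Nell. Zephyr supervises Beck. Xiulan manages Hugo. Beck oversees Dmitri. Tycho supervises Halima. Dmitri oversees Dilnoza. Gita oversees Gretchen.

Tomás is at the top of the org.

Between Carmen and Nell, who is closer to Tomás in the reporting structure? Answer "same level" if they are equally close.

Carmen is 3 levels below Tomás; Nell is 4. Carmen is higher.

Carmen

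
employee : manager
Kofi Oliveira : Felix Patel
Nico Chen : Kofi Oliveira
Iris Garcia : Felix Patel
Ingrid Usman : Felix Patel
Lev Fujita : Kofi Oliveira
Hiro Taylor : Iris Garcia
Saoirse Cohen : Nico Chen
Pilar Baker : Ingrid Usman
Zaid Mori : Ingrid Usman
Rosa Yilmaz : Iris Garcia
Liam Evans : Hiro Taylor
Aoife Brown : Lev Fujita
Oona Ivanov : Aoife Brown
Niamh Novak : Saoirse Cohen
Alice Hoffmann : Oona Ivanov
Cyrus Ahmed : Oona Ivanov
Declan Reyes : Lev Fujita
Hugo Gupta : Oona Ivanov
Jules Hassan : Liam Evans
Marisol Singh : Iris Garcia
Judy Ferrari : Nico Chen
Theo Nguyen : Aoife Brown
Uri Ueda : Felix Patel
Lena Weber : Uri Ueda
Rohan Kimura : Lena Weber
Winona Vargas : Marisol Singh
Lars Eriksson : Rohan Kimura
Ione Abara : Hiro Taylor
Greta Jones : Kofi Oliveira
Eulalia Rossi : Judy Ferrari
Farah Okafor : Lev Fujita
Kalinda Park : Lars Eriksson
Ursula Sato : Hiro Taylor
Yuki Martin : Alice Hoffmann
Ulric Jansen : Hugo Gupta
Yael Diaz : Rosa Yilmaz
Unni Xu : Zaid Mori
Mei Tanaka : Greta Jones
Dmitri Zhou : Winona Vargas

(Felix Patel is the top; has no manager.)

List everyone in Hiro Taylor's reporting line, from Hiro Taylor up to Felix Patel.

Hiro Taylor reports to Iris Garcia. Iris Garcia reports to Felix Patel. Felix Patel is at the top.

Hiro Taylor -> Iris Garcia -> Felix Patel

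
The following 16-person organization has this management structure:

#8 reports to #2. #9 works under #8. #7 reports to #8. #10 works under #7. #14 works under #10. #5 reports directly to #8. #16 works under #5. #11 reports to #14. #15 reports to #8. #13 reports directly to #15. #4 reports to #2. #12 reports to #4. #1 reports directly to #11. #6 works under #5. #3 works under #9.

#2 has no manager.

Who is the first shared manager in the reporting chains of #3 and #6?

#3's chain of managers is #9, #8, #2. #6's chain of managers is #5, #8, #2. The first manager that appears in both chains is #8.

#8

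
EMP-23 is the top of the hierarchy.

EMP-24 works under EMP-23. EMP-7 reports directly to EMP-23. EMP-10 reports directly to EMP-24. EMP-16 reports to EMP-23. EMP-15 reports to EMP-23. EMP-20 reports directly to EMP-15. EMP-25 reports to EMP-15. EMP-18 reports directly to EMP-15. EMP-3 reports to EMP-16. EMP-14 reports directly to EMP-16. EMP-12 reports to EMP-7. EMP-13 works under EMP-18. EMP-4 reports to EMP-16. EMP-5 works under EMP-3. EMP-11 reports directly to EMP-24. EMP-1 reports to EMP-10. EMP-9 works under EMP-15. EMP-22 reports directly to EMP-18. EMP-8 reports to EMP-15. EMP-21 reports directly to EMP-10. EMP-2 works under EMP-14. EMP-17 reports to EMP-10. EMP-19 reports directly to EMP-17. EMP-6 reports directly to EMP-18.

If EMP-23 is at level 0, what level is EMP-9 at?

Chain from EMP-9 up to EMP-23: EMP-9 → EMP-15 → EMP-23. That is 2 steps up, so EMP-9 is 2 levels below EMP-23.

2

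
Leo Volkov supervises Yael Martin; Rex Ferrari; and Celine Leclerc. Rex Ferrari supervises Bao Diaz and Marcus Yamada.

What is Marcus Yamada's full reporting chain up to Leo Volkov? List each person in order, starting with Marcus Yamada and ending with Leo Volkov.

Marcus Yamada -> Rex Ferrari -> Leo Volkov

Marcus Yamada reports to Rex Ferrari. Rex Ferrari reports to Leo Volkov. Leo Volkov is at the top.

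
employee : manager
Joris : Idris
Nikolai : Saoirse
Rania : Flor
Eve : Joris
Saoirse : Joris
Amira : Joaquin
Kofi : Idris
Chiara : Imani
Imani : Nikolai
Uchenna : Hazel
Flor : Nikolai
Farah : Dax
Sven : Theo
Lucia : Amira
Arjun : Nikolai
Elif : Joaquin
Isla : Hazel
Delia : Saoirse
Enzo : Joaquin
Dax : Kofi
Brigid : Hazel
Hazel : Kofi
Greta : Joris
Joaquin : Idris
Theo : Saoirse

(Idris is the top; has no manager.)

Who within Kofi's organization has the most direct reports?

Direct-report counts within Kofi's organization: Kofi has 2; Hazel has 3; Dax has 1. The largest is 3, held by Hazel.

Hazel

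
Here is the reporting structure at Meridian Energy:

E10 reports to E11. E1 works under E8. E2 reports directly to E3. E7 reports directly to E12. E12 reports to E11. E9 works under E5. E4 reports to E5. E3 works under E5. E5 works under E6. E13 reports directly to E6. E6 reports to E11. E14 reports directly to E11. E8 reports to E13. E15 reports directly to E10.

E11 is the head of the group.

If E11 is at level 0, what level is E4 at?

3

Chain from E4 up to E11: E4 → E5 → E6 → E11. That is 3 steps up, so E4 is 3 levels below E11.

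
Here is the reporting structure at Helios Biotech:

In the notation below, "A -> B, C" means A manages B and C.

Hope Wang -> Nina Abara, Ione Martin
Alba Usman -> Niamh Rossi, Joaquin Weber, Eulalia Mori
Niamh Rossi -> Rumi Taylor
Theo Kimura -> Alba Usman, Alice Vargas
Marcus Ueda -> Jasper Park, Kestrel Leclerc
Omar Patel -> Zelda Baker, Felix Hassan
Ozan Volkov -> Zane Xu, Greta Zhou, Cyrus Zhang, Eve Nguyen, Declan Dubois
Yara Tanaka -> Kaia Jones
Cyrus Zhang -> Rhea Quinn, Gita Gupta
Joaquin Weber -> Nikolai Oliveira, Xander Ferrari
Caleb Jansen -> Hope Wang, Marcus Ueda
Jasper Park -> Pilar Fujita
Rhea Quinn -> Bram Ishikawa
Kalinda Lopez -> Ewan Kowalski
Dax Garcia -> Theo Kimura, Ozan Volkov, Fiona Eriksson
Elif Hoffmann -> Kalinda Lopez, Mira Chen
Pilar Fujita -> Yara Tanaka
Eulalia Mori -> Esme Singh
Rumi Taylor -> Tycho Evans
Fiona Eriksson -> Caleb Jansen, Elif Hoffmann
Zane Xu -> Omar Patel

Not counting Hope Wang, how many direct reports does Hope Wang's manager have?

1

Hope Wang reports to Caleb Jansen. Caleb Jansen's other direct reports are Marcus Ueda — 1 peer.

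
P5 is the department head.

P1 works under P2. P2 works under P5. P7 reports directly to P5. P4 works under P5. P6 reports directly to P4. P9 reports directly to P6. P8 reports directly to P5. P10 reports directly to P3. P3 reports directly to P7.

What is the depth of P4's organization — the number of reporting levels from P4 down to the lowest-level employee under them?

2

The longest chain under P4 runs P4 → P6 → P9, which is 2 levels below P4.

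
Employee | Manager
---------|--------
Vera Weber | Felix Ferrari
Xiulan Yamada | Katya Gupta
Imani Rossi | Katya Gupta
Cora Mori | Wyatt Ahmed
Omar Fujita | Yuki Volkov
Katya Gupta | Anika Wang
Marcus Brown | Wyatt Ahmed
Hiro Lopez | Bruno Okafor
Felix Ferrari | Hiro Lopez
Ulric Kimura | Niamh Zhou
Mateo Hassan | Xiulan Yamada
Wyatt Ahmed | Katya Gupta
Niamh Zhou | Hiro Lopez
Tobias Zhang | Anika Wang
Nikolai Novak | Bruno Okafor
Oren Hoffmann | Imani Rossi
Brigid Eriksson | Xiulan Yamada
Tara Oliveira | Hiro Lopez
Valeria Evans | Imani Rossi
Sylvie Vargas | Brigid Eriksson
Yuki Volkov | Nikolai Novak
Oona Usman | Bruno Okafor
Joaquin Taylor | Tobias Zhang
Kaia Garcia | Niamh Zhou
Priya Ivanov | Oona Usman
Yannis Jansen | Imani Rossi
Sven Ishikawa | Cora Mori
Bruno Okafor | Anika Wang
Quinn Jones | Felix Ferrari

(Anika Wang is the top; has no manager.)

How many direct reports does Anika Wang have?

Anika Wang directly manages Katya Gupta, Tobias Zhang, Bruno Okafor. That is 3 direct reports.

3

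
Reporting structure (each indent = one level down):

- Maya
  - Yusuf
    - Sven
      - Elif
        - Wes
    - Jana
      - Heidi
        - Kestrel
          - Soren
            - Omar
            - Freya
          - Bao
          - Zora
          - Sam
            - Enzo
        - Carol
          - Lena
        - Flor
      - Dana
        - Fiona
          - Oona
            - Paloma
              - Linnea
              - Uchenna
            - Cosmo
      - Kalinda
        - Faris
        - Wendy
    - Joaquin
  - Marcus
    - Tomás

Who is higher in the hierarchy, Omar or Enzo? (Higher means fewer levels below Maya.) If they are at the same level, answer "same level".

Both Omar and Enzo are 6 levels below Maya.

same level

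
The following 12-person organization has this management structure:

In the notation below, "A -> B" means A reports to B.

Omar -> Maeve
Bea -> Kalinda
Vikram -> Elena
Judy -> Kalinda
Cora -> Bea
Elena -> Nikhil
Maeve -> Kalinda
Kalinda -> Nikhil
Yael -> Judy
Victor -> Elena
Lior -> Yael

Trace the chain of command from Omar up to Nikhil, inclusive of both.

Omar reports to Maeve. Maeve reports to Kalinda. Kalinda reports to Nikhil. Nikhil is at the top.

Omar -> Maeve -> Kalinda -> Nikhil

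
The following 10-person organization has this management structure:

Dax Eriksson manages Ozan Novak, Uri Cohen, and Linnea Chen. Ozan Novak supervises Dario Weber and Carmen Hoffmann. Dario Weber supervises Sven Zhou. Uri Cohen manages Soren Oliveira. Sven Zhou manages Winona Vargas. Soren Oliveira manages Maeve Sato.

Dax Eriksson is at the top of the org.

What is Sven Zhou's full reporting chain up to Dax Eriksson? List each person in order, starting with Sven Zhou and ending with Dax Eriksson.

Sven Zhou -> Dario Weber -> Ozan Novak -> Dax Eriksson

Sven Zhou reports to Dario Weber. Dario Weber reports to Ozan Novak. Ozan Novak reports to Dax Eriksson. Dax Eriksson is at the top.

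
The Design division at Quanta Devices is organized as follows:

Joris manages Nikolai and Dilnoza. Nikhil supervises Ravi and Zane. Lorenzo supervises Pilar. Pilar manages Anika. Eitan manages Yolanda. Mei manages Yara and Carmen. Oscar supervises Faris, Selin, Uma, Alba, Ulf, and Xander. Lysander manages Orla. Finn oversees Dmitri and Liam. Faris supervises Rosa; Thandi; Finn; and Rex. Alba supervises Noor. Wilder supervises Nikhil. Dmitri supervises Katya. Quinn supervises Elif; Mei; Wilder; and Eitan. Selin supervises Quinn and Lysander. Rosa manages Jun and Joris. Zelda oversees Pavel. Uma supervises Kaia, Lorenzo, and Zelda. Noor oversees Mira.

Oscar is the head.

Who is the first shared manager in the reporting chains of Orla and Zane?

Selin

Orla's chain of managers is Lysander, Selin, Oscar. Zane's chain of managers is Nikhil, Wilder, Quinn, Selin, Oscar. The first manager that appears in both chains is Selin.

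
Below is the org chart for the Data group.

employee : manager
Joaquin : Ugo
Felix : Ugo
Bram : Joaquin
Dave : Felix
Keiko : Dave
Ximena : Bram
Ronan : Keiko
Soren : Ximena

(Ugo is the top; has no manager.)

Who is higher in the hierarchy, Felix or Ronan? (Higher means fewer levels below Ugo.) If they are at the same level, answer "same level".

Felix

Felix is 1 level below Ugo; Ronan is 4. Felix is higher.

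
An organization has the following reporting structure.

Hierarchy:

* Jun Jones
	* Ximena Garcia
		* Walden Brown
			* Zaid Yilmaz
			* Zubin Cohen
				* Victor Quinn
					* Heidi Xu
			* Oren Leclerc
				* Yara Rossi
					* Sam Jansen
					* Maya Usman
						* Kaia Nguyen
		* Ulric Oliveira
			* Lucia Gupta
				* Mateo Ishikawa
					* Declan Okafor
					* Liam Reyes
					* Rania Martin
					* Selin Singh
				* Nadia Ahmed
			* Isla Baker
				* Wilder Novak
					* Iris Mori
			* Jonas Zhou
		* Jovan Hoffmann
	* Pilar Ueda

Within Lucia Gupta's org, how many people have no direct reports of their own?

5

The people in Lucia Gupta's organization with no one reporting to them are Nadia Ahmed, Selin Singh, Rania Martin, Liam Reyes, Declan Okafor. That is 5.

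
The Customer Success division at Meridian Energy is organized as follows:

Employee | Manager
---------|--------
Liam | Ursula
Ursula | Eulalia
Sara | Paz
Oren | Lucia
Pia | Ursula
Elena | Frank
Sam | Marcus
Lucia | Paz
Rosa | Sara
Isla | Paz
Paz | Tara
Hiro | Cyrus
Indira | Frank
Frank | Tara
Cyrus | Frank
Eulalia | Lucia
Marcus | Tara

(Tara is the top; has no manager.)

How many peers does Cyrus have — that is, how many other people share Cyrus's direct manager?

Cyrus reports to Frank. Frank's other direct reports are Indira, Elena — 2 peers.

2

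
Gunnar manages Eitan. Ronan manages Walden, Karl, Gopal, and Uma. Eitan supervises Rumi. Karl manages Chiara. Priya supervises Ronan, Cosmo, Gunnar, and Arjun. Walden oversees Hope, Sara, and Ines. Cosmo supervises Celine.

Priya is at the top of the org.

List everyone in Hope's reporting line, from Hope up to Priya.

Hope reports to Walden. Walden reports to Ronan. Ronan reports to Priya. Priya is at the top.

Hope -> Walden -> Ronan -> Priya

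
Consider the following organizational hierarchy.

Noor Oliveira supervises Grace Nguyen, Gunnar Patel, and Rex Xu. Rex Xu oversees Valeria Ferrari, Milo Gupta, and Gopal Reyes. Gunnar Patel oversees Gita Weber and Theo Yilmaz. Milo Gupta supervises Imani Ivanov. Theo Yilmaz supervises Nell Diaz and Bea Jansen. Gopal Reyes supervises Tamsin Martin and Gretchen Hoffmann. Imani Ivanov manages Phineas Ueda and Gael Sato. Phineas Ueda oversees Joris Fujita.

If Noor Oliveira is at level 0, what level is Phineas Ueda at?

Chain from Phineas Ueda up to Noor Oliveira: Phineas Ueda → Imani Ivanov → Milo Gupta → Rex Xu → Noor Oliveira. That is 4 steps up, so Phineas Ueda is 4 levels below Noor Oliveira.

4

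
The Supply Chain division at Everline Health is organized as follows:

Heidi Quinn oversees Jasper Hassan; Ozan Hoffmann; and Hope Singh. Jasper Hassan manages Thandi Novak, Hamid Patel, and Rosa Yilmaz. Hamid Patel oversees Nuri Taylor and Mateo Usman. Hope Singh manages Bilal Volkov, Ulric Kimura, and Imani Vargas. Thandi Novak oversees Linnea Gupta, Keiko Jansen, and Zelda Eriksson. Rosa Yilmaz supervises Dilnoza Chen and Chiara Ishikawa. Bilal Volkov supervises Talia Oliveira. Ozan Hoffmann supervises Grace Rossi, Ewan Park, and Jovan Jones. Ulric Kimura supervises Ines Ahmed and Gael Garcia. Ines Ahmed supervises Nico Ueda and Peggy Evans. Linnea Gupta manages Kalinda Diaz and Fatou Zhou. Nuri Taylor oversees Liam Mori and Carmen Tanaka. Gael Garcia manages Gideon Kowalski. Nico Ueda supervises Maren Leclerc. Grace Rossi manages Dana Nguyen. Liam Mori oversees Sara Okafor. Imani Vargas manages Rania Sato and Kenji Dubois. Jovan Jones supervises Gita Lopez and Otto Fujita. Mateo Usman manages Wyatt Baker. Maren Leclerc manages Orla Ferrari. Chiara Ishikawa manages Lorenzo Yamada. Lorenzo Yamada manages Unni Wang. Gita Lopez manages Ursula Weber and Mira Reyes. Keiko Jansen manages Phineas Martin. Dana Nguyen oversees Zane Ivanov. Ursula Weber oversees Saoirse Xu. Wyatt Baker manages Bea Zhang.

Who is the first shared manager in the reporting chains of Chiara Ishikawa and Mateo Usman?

Chiara Ishikawa's chain of managers is Rosa Yilmaz, Jasper Hassan, Heidi Quinn. Mateo Usman's chain of managers is Hamid Patel, Jasper Hassan, Heidi Quinn. The first manager that appears in both chains is Jasper Hassan.

Jasper Hassan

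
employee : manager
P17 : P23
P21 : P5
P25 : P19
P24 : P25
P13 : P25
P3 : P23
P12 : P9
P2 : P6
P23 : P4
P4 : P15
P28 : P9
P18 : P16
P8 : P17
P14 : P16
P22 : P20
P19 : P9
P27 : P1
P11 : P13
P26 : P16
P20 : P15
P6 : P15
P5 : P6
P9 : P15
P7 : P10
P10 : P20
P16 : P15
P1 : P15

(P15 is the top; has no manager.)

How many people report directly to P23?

2

P23 directly manages P17, P3. That is 2 direct reports.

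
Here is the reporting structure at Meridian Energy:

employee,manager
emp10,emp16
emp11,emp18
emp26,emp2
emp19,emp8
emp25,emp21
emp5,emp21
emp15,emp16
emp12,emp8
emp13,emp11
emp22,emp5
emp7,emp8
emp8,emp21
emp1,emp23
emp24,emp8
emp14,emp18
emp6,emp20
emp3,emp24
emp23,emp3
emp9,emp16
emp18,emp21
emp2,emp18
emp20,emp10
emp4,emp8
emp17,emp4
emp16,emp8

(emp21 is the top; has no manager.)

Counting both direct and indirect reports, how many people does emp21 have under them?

25

emp21 directly manages emp18, emp8, emp5, emp25. Under emp18: emp14, emp11, emp13, emp2, emp26 (5). Under emp8: emp12, emp4, emp17, emp19, emp7, emp16, emp15, emp9, emp10, emp20, emp6, emp24, emp3, emp23, emp1 (15). Under emp5: emp22 (1). emp25 has no reports. So emp21's organization is 4 direct reports plus everyone under them: 6 + 16 + 2 + 1 = 25.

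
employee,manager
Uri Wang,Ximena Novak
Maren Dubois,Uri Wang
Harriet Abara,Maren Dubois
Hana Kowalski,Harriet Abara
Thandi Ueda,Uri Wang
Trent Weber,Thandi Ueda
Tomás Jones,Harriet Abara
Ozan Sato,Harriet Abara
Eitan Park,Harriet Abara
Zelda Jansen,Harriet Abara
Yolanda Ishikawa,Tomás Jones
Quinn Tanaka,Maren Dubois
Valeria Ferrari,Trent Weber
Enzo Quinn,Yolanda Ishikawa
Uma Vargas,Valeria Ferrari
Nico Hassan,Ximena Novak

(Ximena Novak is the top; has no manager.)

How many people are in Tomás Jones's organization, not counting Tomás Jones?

Tomás Jones directly manages Yolanda Ishikawa. Under Yolanda Ishikawa: Enzo Quinn (1). That's 2 in total.

2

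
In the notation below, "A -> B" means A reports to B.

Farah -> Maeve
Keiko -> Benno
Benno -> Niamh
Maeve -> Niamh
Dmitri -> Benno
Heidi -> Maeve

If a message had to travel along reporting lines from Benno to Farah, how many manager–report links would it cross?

3

Benno is 1 level below Niamh, and Farah is 2 levels below Niamh (their lowest common manager). The shortest path runs up from Benno to Niamh and back down to Farah: 1 + 2 = 3 links.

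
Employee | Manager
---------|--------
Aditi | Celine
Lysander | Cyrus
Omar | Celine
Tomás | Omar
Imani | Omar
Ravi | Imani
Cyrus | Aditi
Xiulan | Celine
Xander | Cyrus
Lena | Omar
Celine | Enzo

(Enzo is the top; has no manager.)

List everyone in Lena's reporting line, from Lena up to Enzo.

Lena -> Omar -> Celine -> Enzo

Lena reports to Omar. Omar reports to Celine. Celine reports to Enzo. Enzo is at the top.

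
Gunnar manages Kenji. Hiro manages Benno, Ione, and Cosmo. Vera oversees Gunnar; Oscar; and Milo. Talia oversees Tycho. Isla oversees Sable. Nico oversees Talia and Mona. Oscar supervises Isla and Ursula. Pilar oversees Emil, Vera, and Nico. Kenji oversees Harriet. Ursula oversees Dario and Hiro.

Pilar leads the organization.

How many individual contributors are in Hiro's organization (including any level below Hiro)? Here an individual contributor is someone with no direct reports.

3

The people in Hiro's organization with no one reporting to them are Cosmo, Benno, Ione. That is 3.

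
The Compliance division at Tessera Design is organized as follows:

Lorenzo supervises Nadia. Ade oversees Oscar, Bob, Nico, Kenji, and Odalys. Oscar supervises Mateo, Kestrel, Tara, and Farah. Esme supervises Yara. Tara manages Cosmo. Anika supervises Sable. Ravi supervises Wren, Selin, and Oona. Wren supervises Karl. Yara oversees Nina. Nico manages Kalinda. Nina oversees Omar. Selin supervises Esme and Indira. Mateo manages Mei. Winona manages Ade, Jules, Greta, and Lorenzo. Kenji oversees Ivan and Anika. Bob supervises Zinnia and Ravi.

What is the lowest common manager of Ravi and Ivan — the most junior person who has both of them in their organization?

Ade

Ravi's chain of managers is Bob, Ade, Winona. Ivan's chain of managers is Kenji, Ade, Winona. The first manager that appears in both chains is Ade.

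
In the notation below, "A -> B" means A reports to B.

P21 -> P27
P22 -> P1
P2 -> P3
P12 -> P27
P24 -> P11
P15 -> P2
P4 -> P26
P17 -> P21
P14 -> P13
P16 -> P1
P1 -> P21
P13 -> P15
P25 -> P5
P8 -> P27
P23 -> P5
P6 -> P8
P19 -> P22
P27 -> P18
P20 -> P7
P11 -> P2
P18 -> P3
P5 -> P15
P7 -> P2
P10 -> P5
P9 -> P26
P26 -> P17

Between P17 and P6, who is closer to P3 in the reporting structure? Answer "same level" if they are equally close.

same level

Both P17 and P6 are 4 levels below P3.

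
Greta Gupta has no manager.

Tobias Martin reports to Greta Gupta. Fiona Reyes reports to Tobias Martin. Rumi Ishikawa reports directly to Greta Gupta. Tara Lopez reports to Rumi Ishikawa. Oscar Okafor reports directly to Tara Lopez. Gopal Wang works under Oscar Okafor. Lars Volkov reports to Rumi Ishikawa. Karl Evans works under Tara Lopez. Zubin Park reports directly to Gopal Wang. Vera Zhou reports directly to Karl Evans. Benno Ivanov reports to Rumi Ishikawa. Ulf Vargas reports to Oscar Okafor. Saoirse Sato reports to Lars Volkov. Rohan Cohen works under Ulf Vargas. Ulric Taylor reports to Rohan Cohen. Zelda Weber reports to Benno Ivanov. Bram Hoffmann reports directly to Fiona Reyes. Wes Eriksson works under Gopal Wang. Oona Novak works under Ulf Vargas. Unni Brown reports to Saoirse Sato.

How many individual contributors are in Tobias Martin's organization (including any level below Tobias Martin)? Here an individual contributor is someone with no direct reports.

1

The only person in Tobias Martin's organization with no one reporting to them is Bram Hoffmann. That is 1.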